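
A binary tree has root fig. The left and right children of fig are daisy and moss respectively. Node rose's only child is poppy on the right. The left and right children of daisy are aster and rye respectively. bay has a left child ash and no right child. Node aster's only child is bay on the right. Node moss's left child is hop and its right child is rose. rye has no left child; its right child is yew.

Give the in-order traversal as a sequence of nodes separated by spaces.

In-order visits the left subtree, then the node, then the right subtree.
At fig: go left to daisy.
  At daisy: go left to aster.
    At aster: no left child.
    Visit aster.
    At aster: go right to bay.
      At bay: go left to ash.
        ash is a leaf — visit ash.
      Visit bay.
      At bay: no right child.
  Visit daisy.
  At daisy: go right to rye.
    At rye: no left child.
    Visit rye.
    At rye: go right to yew.
      yew is a leaf — visit yew.
Visit fig.
At fig: go right to moss.
  At moss: go left to hop.
    hop is a leaf — visit hop.
  Visit moss.
  At moss: go right to rose.
    At rose: no left child.
    Visit rose.
    At rose: go right to poppy.
      poppy is a leaf — visit poppy.

aster ash bay daisy rye yew fig hop moss rose poppy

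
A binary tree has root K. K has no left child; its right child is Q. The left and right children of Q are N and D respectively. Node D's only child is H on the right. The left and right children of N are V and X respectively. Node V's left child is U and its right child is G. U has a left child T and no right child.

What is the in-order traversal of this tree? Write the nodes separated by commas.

K, T, U, V, G, N, X, Q, D, H

In-order visits the left subtree, then the node, then the right subtree.
At K: no left child.
Visit K.
At K: go right to Q.
  At Q: go left to N.
    At N: go left to V.
      At V: go left to U.
        At U: go left to T.
          T is a leaf — visit T.
        Visit U.
        At U: no right child.
      Visit V.
      At V: go right to G.
        G is a leaf — visit G.
    Visit N.
    At N: go right to X.
      X is a leaf — visit X.
  Visit Q.
  At Q: go right to D.
    At D: no left child.
    Visit D.
    At D: go right to H.
      H is a leaf — visit H.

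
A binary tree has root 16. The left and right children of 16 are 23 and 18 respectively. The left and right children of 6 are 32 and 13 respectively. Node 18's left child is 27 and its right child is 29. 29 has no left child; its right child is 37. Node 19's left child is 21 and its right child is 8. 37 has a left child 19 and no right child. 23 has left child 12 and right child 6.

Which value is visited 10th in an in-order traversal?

21

In-order visits the left subtree, then the node, then the right subtree.
At 16: go left to 23.
  At 23: go left to 12.
    12 is a leaf — visit 12.
  Visit 23.
  At 23: go right to 6.
    At 6: go left to 32.
      32 is a leaf — visit 32.
    Visit 6.
    At 6: go right to 13.
      13 is a leaf — visit 13.
Visit 16.
At 16: go right to 18.
  At 18: go left to 27.
    27 is a leaf — visit 27.
  Visit 18.
  At 18: go right to 29.
    At 29: no left child.
    Visit 29.
    At 29: go right to 37.
      At 37: go left to 19.
        At 19: go left to 21.
          21 is a leaf — visit 21.
        Visit 19.
        At 19: go right to 8.
          8 is a leaf — visit 8.
      Visit 37.
      At 37: no right child.
Full in-order sequence: 12, 23, 32, 6, 13, 16, 27, 18, 29, 21, 19, 8, 37.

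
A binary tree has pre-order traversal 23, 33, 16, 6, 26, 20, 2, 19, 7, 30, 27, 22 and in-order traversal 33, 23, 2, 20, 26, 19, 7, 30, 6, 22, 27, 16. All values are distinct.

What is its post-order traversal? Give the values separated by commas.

The first element of pre-order is the root; it splits in-order into left and right subtrees.
Root 23: left subtree has 1 node {33}, right has 10 {2, 20, 26, 19, 7, 30, 6, 22, 27, 16}.
  Root 16: left subtree has 9 nodes {2, 20, 26, 19, 7, 30, 6, 22, 27}, right has 0 { }.
    Root 6: left subtree has 6 nodes {2, 20, 26, 19, 7, 30}, right has 2 {22, 27}.
      Root 26: left subtree has 2 nodes {2, 20}, right has 3 {19, 7, 30}.
        Root 20: left subtree has 1 node {2}, right has 0 { }.
        Root 19: left subtree has 0 nodes { }, right has 2 {7, 30}.
          Root 7: left subtree has 0 nodes { }, right has 1 {30}.
      Root 27: left subtree has 1 node {22}, right has 0 { }.

33, 2, 20, 30, 7, 19, 26, 22, 27, 6, 16, 23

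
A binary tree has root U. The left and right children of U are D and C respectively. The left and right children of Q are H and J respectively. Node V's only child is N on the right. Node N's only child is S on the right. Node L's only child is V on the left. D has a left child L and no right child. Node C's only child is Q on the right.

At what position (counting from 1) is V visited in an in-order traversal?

In-order visits the left subtree, then the node, then the right subtree.
At U: go left to D.
  At D: go left to L.
    At L: go left to V.
      At V: no left child.
      Visit V.
      At V: go right to N.
        At N: no left child.
        Visit N.
        At N: go right to S.
          S is a leaf — visit S.
    Visit L.
    At L: no right child.
  Visit D.
  At D: no right child.
Visit U.
At U: go right to C.
  At C: no left child.
  Visit C.
  At C: go right to Q.
    At Q: go left to H.
      H is a leaf — visit H.
    Visit Q.
    At Q: go right to J.
      J is a leaf — visit J.
Full in-order sequence: V, N, S, L, D, U, C, H, Q, J.

1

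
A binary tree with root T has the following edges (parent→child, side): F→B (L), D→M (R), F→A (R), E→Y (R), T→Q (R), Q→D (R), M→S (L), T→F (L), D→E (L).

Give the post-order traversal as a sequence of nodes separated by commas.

Post-order visits the left subtree, then the right subtree, then the node.
At T: go left to F.
  At F: go left to B.
    B is a leaf — visit B.
  At F: go right to A.
    A is a leaf — visit A.
  Visit F.
At T: go right to Q.
  At Q: no left child.
  At Q: go right to D.
    At D: go left to E.
      At E: no left child.
      At E: go right to Y.
        Y is a leaf — visit Y.
      Visit E.
    At D: go right to M.
      At M: go left to S.
        S is a leaf — visit S.
      At M: no right child.
      Visit M.
    Visit D.
  Visit Q.
Visit T.

B, A, F, Y, E, S, M, D, Q, T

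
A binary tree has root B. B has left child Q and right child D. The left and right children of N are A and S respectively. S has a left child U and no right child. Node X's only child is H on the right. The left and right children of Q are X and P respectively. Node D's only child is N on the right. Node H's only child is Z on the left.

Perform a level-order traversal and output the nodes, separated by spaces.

Level-order visits nodes level by level from the root, left to right within each level.
Level 0: B
Level 1: Q, D
Level 2: X, P, N
Level 3: H, A, S
Level 4: Z, U

B Q D X P N H A S Z U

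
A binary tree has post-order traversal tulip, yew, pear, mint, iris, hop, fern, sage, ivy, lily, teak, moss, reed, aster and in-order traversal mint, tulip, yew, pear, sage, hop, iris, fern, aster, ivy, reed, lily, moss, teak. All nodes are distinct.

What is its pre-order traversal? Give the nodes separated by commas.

aster, sage, mint, pear, yew, tulip, fern, hop, iris, reed, ivy, moss, lily, teak

The last element of post-order is the root; it splits in-order into left and right subtrees.
Root aster: left subtree has 8 nodes {mint, tulip, yew, pear, sage, hop, iris, fern}, right has 5 {ivy, reed, lily, moss, teak}.
  Root sage: left subtree has 4 nodes {mint, tulip, yew, pear}, right has 3 {hop, iris, fern}.
    Root mint: left subtree has 0 nodes { }, right has 3 {tulip, yew, pear}.
      Root pear: left subtree has 2 nodes {tulip, yew}, right has 0 { }.
        Root yew: left subtree has 1 node {tulip}, right has 0 { }.
    Root fern: left subtree has 2 nodes {hop, iris}, right has 0 { }.
      Root hop: left subtree has 0 nodes { }, right has 1 {iris}.
  Root reed: left subtree has 1 node {ivy}, right has 3 {lily, moss, teak}.
    Root moss: left subtree has 1 node {lily}, right has 1 {teak}.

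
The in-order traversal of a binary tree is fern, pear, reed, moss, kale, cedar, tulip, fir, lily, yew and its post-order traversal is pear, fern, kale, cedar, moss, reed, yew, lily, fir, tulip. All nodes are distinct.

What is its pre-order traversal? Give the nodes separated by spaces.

The last element of post-order is the root; it splits in-order into left and right subtrees.
Root tulip: left subtree has 6 nodes {fern, pear, reed, moss, kale, cedar}, right has 3 {fir, lily, yew}.
  Root reed: left subtree has 2 nodes {fern, pear}, right has 3 {moss, kale, cedar}.
    Root fern: left subtree has 0 nodes { }, right has 1 {pear}.
    Root moss: left subtree has 0 nodes { }, right has 2 {kale, cedar}.
      Root cedar: left subtree has 1 node {kale}, right has 0 { }.
  Root fir: left subtree has 0 nodes { }, right has 2 {lily, yew}.
    Root lily: left subtree has 0 nodes { }, right has 1 {yew}.

tulip reed fern pear moss cedar kale fir lily yew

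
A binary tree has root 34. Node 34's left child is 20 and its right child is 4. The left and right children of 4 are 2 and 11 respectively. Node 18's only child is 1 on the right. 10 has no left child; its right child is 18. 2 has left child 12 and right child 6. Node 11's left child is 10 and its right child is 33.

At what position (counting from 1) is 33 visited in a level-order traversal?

9

Level-order visits nodes level by level from the root, left to right within each level.
Level 0: 34
Level 1: 20, 4
Level 2: 2, 11
Level 3: 12, 6, 10, 33
Level 4: 18
Level 5: 1
Full level-order sequence: 34, 20, 4, 2, 11, 12, 6, 10, 33, 18, 1.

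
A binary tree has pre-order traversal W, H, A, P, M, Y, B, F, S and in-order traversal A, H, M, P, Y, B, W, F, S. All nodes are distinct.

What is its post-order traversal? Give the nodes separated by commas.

The first element of pre-order is the root; it splits in-order into left and right subtrees.
Root W: left subtree has 6 nodes {A, H, M, P, Y, B}, right has 2 {F, S}.
  Root H: left subtree has 1 node {A}, right has 4 {M, P, Y, B}.
    Root P: left subtree has 1 node {M}, right has 2 {Y, B}.
      Root Y: left subtree has 0 nodes { }, right has 1 {B}.
  Root F: left subtree has 0 nodes { }, right has 1 {S}.

A, M, B, Y, P, H, S, F, W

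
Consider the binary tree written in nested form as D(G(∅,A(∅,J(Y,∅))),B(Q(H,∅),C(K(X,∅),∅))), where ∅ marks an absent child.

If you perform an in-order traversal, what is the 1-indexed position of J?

4

In-order visits the left subtree, then the node, then the right subtree.
At D: go left to G.
  At G: no left child.
  Visit G.
  At G: go right to A.
    At A: no left child.
    Visit A.
    At A: go right to J.
      At J: go left to Y.
        Y is a leaf — visit Y.
      Visit J.
      At J: no right child.
Visit D.
At D: go right to B.
  At B: go left to Q.
    At Q: go left to H.
      H is a leaf — visit H.
    Visit Q.
    At Q: no right child.
  Visit B.
  At B: go right to C.
    At C: go left to K.
      At K: go left to X.
        X is a leaf — visit X.
      Visit K.
      At K: no right child.
    Visit C.
    At C: no right child.
Full in-order sequence: G, A, Y, J, D, H, Q, B, X, K, C.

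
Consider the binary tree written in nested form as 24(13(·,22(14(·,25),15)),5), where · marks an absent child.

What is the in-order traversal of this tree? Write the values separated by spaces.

In-order visits the left subtree, then the node, then the right subtree.
At 24: go left to 13.
  At 13: no left child.
  Visit 13.
  At 13: go right to 22.
    At 22: go left to 14.
      At 14: no left child.
      Visit 14.
      At 14: go right to 25.
        25 is a leaf — visit 25.
    Visit 22.
    At 22: go right to 15.
      15 is a leaf — visit 15.
Visit 24.
At 24: go right to 5.
  5 is a leaf — visit 5.

13 14 25 22 15 24 5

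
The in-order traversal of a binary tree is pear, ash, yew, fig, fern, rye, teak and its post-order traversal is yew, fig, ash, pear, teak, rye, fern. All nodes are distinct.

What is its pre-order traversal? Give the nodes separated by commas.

The last element of post-order is the root; it splits in-order into left and right subtrees.
Root fern: left subtree has 4 nodes {pear, ash, yew, fig}, right has 2 {rye, teak}.
  Root pear: left subtree has 0 nodes { }, right has 3 {ash, yew, fig}.
    Root ash: left subtree has 0 nodes { }, right has 2 {yew, fig}.
      Root fig: left subtree has 1 node {yew}, right has 0 { }.
  Root rye: left subtree has 0 nodes { }, right has 1 {teak}.

fern, pear, ash, fig, yew, rye, teak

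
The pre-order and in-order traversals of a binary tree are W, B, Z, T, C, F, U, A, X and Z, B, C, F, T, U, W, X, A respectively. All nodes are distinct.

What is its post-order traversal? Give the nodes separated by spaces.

Z F C U T B X A W

The first element of pre-order is the root; it splits in-order into left and right subtrees.
Root W: left subtree has 6 nodes {Z, B, C, F, T, U}, right has 2 {X, A}.
  Root B: left subtree has 1 node {Z}, right has 4 {C, F, T, U}.
    Root T: left subtree has 2 nodes {C, F}, right has 1 {U}.
      Root C: left subtree has 0 nodes { }, right has 1 {F}.
  Root A: left subtree has 1 node {X}, right has 0 { }.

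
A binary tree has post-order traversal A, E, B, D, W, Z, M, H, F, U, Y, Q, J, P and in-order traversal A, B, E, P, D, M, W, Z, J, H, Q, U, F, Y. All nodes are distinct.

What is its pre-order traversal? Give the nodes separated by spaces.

The last element of post-order is the root; it splits in-order into left and right subtrees.
Root P: left subtree has 3 nodes {A, B, E}, right has 10 {D, M, W, Z, J, H, Q, U, F, Y}.
  Root B: left subtree has 1 node {A}, right has 1 {E}.
  Root J: left subtree has 4 nodes {D, M, W, Z}, right has 5 {H, Q, U, F, Y}.
    Root M: left subtree has 1 node {D}, right has 2 {W, Z}.
      Root Z: left subtree has 1 node {W}, right has 0 { }.
    Root Q: left subtree has 1 node {H}, right has 3 {U, F, Y}.
      Root Y: left subtree has 2 nodes {U, F}, right has 0 { }.
        Root U: left subtree has 0 nodes { }, right has 1 {F}.

P B A E J M D Z W Q H Y U F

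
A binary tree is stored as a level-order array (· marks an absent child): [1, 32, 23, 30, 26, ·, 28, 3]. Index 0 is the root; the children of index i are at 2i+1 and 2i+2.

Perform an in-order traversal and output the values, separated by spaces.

In-order visits the left subtree, then the node, then the right subtree.
At 1: go left to 32.
  At 32: go left to 30.
    At 30: go left to 3.
      3 is a leaf — visit 3.
    Visit 30.
    At 30: no right child.
  Visit 32.
  At 32: go right to 26.
    26 is a leaf — visit 26.
Visit 1.
At 1: go right to 23.
  At 23: no left child.
  Visit 23.
  At 23: go right to 28.
    28 is a leaf — visit 28.

3 30 32 26 1 23 28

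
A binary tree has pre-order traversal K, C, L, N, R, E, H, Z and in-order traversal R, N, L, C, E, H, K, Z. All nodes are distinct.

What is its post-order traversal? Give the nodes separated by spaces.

R N L H E C Z K

The first element of pre-order is the root; it splits in-order into left and right subtrees.
Root K: left subtree has 6 nodes {R, N, L, C, E, H}, right has 1 {Z}.
  Root C: left subtree has 3 nodes {R, N, L}, right has 2 {E, H}.
    Root L: left subtree has 2 nodes {R, N}, right has 0 { }.
      Root N: left subtree has 1 node {R}, right has 0 { }.
    Root E: left subtree has 0 nodes { }, right has 1 {H}.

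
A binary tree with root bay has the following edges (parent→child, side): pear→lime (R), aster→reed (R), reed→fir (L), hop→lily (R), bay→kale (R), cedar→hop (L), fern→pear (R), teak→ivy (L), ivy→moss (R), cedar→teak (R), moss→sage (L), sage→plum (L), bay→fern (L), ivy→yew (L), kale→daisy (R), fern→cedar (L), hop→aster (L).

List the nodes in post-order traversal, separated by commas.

Post-order visits the left subtree, then the right subtree, then the node.
At bay: go left to fern.
  At fern: go left to cedar.
    At cedar: go left to hop.
      At hop: go left to aster.
        At aster: no left child.
        At aster: go right to reed.
          At reed: go left to fir.
            fir is a leaf — visit fir.
          At reed: no right child.
          Visit reed.
        Visit aster.
      At hop: go right to lily.
        lily is a leaf — visit lily.
      Visit hop.
    At cedar: go right to teak.
      At teak: go left to ivy.
        At ivy: go left to yew.
          yew is a leaf — visit yew.
        At ivy: go right to moss.
          At moss: go left to sage.
            At sage: go left to plum.
              plum is a leaf — visit plum.
            At sage: no right child.
            Visit sage.
          At moss: no right child.
          Visit moss.
        Visit ivy.
      At teak: no right child.
      Visit teak.
    Visit cedar.
  At fern: go right to pear.
    At pear: no left child.
    At pear: go right to lime.
      lime is a leaf — visit lime.
    Visit pear.
  Visit fern.
At bay: go right to kale.
  At kale: no left child.
  At kale: go right to daisy.
    daisy is a leaf — visit daisy.
  Visit kale.
Visit bay.

fir, reed, aster, lily, hop, yew, plum, sage, moss, ivy, teak, cedar, lime, pear, fern, daisy, kale, bay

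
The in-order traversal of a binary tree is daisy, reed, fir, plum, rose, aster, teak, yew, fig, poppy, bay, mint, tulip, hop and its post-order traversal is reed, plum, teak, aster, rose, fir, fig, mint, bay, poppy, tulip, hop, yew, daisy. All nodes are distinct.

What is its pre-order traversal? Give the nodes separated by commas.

The last element of post-order is the root; it splits in-order into left and right subtrees.
Root daisy: left subtree has 0 nodes { }, right has 13 {reed, fir, plum, rose, aster, teak, yew, fig, poppy, bay, mint, tulip, hop}.
  Root yew: left subtree has 6 nodes {reed, fir, plum, rose, aster, teak}, right has 6 {fig, poppy, bay, mint, tulip, hop}.
    Root fir: left subtree has 1 node {reed}, right has 4 {plum, rose, aster, teak}.
      Root rose: left subtree has 1 node {plum}, right has 2 {aster, teak}.
        Root aster: left subtree has 0 nodes { }, right has 1 {teak}.
    Root hop: left subtree has 5 nodes {fig, poppy, bay, mint, tulip}, right has 0 { }.
      Root tulip: left subtree has 4 nodes {fig, poppy, bay, mint}, right has 0 { }.
        Root poppy: left subtree has 1 node {fig}, right has 2 {bay, mint}.
          Root bay: left subtree has 0 nodes { }, right has 1 {mint}.

daisy, yew, fir, reed, rose, plum, aster, teak, hop, tulip, poppy, fig, bay, mint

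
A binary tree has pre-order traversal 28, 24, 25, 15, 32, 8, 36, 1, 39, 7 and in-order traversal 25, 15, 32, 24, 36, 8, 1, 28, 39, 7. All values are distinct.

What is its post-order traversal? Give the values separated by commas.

The first element of pre-order is the root; it splits in-order into left and right subtrees.
Root 28: left subtree has 7 nodes {25, 15, 32, 24, 36, 8, 1}, right has 2 {39, 7}.
  Root 24: left subtree has 3 nodes {25, 15, 32}, right has 3 {36, 8, 1}.
    Root 25: left subtree has 0 nodes { }, right has 2 {15, 32}.
      Root 15: left subtree has 0 nodes { }, right has 1 {32}.
    Root 8: left subtree has 1 node {36}, right has 1 {1}.
  Root 39: left subtree has 0 nodes { }, right has 1 {7}.

32, 15, 25, 36, 1, 8, 24, 7, 39, 28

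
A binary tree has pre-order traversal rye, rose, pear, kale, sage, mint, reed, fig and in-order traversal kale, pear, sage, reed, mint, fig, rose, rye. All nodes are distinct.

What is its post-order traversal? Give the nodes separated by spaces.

kale reed fig mint sage pear rose rye

The first element of pre-order is the root; it splits in-order into left and right subtrees.
Root rye: left subtree has 7 nodes {kale, pear, sage, reed, mint, fig, rose}, right has 0 { }.
  Root rose: left subtree has 6 nodes {kale, pear, sage, reed, mint, fig}, right has 0 { }.
    Root pear: left subtree has 1 node {kale}, right has 4 {sage, reed, mint, fig}.
      Root sage: left subtree has 0 nodes { }, right has 3 {reed, mint, fig}.
        Root mint: left subtree has 1 node {reed}, right has 1 {fig}.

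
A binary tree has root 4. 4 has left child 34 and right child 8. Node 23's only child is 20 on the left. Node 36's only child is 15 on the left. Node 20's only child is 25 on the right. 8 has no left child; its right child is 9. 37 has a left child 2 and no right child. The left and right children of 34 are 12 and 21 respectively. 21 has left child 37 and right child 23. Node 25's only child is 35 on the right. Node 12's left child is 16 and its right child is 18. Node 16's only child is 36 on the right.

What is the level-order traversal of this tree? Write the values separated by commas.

Level-order visits nodes level by level from the root, left to right within each level.
Level 0: 4
Level 1: 34, 8
Level 2: 12, 21, 9
Level 3: 16, 18, 37, 23
Level 4: 36, 2, 20
Level 5: 15, 25
Level 6: 35

4, 34, 8, 12, 21, 9, 16, 18, 37, 23, 36, 2, 20, 15, 25, 35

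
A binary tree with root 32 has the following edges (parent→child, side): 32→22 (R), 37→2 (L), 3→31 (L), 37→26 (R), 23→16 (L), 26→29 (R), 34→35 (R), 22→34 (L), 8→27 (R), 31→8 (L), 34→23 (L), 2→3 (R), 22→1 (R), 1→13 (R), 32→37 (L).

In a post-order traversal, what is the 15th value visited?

Post-order visits the left subtree, then the right subtree, then the node.
At 32: go left to 37.
  At 37: go left to 2.
    At 2: no left child.
    At 2: go right to 3.
      At 3: go left to 31.
        At 31: go left to 8.
          At 8: no left child.
          At 8: go right to 27.
            27 is a leaf — visit 27.
          Visit 8.
        At 31: no right child.
        Visit 31.
      At 3: no right child.
      Visit 3.
    Visit 2.
  At 37: go right to 26.
    At 26: no left child.
    At 26: go right to 29.
      29 is a leaf — visit 29.
    Visit 26.
  Visit 37.
At 32: go right to 22.
  At 22: go left to 34.
    At 34: go left to 23.
      At 23: go left to 16.
        16 is a leaf — visit 16.
      At 23: no right child.
      Visit 23.
    At 34: go right to 35.
      35 is a leaf — visit 35.
    Visit 34.
  At 22: go right to 1.
    At 1: no left child.
    At 1: go right to 13.
      13 is a leaf — visit 13.
    Visit 1.
  Visit 22.
Visit 32.
Full post-order sequence: 27, 8, 31, 3, 2, 29, 26, 37, 16, 23, 35, 34, 13, 1, 22, 32.

22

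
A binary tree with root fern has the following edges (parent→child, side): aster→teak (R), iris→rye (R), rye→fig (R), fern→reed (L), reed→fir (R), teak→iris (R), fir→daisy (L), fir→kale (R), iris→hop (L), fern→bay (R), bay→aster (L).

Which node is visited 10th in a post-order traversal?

Post-order visits the left subtree, then the right subtree, then the node.
At fern: go left to reed.
  At reed: no left child.
  At reed: go right to fir.
    At fir: go left to daisy.
      daisy is a leaf — visit daisy.
    At fir: go right to kale.
      kale is a leaf — visit kale.
    Visit fir.
  Visit reed.
At fern: go right to bay.
  At bay: go left to aster.
    At aster: no left child.
    At aster: go right to teak.
      At teak: no left child.
      At teak: go right to iris.
        At iris: go left to hop.
          hop is a leaf — visit hop.
        At iris: go right to rye.
          At rye: no left child.
          At rye: go right to fig.
            fig is a leaf — visit fig.
          Visit rye.
        Visit iris.
      Visit teak.
    Visit aster.
  At bay: no right child.
  Visit bay.
Visit fern.
Full post-order sequence: daisy, kale, fir, reed, hop, fig, rye, iris, teak, aster, bay, fern.

aster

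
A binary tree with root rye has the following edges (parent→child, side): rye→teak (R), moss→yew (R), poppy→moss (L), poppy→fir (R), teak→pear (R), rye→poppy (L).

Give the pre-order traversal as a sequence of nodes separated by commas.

Pre-order visits the node, then its left subtree, then its right subtree.
Visit rye.
At rye: go left to poppy.
  Visit poppy.
  At poppy: go left to moss.
    Visit moss.
    At moss: no left child.
    At moss: go right to yew.
      yew is a leaf — visit yew.
  At poppy: go right to fir.
    fir is a leaf — visit fir.
At rye: go right to teak.
  Visit teak.
  At teak: no left child.
  At teak: go right to pear.
    pear is a leaf — visit pear.

rye, poppy, moss, yew, fir, teak, pear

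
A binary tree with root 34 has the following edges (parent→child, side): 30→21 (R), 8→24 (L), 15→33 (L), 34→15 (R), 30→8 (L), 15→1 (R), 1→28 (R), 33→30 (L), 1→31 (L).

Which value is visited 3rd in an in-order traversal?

8

In-order visits the left subtree, then the node, then the right subtree.
At 34: no left child.
Visit 34.
At 34: go right to 15.
  At 15: go left to 33.
    At 33: go left to 30.
      At 30: go left to 8.
        At 8: go left to 24.
          24 is a leaf — visit 24.
        Visit 8.
        At 8: no right child.
      Visit 30.
      At 30: go right to 21.
        21 is a leaf — visit 21.
    Visit 33.
    At 33: no right child.
  Visit 15.
  At 15: go right to 1.
    At 1: go left to 31.
      31 is a leaf — visit 31.
    Visit 1.
    At 1: go right to 28.
      28 is a leaf — visit 28.
Full in-order sequence: 34, 24, 8, 30, 21, 33, 15, 31, 1, 28.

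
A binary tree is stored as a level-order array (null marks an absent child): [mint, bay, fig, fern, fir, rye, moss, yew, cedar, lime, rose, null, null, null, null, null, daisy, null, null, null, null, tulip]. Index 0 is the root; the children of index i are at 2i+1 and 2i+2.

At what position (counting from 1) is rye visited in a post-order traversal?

10

Post-order visits the left subtree, then the right subtree, then the node.
At mint: go left to bay.
  At bay: go left to fern.
    At fern: go left to yew.
      At yew: no left child.
      At yew: go right to daisy.
        daisy is a leaf — visit daisy.
      Visit yew.
    At fern: go right to cedar.
      cedar is a leaf — visit cedar.
    Visit fern.
  At bay: go right to fir.
    At fir: go left to lime.
      lime is a leaf — visit lime.
    At fir: go right to rose.
      At rose: go left to tulip.
        tulip is a leaf — visit tulip.
      At rose: no right child.
      Visit rose.
    Visit fir.
  Visit bay.
At mint: go right to fig.
  At fig: go left to rye.
    rye is a leaf — visit rye.
  At fig: go right to moss.
    moss is a leaf — visit moss.
  Visit fig.
Visit mint.
Full post-order sequence: daisy, yew, cedar, fern, lime, tulip, rose, fir, bay, rye, moss, fig, mint.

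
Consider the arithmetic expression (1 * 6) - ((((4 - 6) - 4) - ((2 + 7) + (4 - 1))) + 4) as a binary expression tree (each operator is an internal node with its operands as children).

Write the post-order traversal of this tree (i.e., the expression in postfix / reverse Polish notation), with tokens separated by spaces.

Post-order on an expression tree gives postfix notation: for each operator, emit left operand, right operand, then the operator.

1 6 * 4 6 - 4 - 2 7 + 4 1 - + - 4 + -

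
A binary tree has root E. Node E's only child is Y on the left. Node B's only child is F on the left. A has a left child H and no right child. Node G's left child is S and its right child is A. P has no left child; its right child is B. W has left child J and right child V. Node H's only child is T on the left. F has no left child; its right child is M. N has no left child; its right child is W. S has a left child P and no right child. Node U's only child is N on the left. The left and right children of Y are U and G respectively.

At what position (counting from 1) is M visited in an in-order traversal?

In-order visits the left subtree, then the node, then the right subtree.
At E: go left to Y.
  At Y: go left to U.
    At U: go left to N.
      At N: no left child.
      Visit N.
      At N: go right to W.
        At W: go left to J.
          J is a leaf — visit J.
        Visit W.
        At W: go right to V.
          V is a leaf — visit V.
    Visit U.
    At U: no right child.
  Visit Y.
  At Y: go right to G.
    At G: go left to S.
      At S: go left to P.
        At P: no left child.
        Visit P.
        At P: go right to B.
          At B: go left to F.
            At F: no left child.
            Visit F.
            At F: go right to M.
              M is a leaf — visit M.
          Visit B.
          At B: no right child.
      Visit S.
      At S: no right child.
    Visit G.
    At G: go right to A.
      At A: go left to H.
        At H: go left to T.
          T is a leaf — visit T.
        Visit H.
        At H: no right child.
      Visit A.
      At A: no right child.
Visit E.
At E: no right child.
Full in-order sequence: N, J, W, V, U, Y, P, F, M, B, S, G, T, H, A, E.

9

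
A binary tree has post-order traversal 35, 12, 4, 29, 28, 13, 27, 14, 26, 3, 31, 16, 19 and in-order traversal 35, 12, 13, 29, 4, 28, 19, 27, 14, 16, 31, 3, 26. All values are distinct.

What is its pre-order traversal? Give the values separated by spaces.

The last element of post-order is the root; it splits in-order into left and right subtrees.
Root 19: left subtree has 6 nodes {35, 12, 13, 29, 4, 28}, right has 6 {27, 14, 16, 31, 3, 26}.
  Root 13: left subtree has 2 nodes {35, 12}, right has 3 {29, 4, 28}.
    Root 12: left subtree has 1 node {35}, right has 0 { }.
    Root 28: left subtree has 2 nodes {29, 4}, right has 0 { }.
      Root 29: left subtree has 0 nodes { }, right has 1 {4}.
  Root 16: left subtree has 2 nodes {27, 14}, right has 3 {31, 3, 26}.
    Root 14: left subtree has 1 node {27}, right has 0 { }.
    Root 31: left subtree has 0 nodes { }, right has 2 {3, 26}.
      Root 3: left subtree has 0 nodes { }, right has 1 {26}.

19 13 12 35 28 29 4 16 14 27 31 3 26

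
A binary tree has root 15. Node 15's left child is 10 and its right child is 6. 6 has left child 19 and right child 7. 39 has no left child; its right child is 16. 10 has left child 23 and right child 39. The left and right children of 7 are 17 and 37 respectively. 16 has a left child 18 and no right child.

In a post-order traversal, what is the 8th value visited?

37

Post-order visits the left subtree, then the right subtree, then the node.
At 15: go left to 10.
  At 10: go left to 23.
    23 is a leaf — visit 23.
  At 10: go right to 39.
    At 39: no left child.
    At 39: go right to 16.
      At 16: go left to 18.
        18 is a leaf — visit 18.
      At 16: no right child.
      Visit 16.
    Visit 39.
  Visit 10.
At 15: go right to 6.
  At 6: go left to 19.
    19 is a leaf — visit 19.
  At 6: go right to 7.
    At 7: go left to 17.
      17 is a leaf — visit 17.
    At 7: go right to 37.
      37 is a leaf — visit 37.
    Visit 7.
  Visit 6.
Visit 15.
Full post-order sequence: 23, 18, 16, 39, 10, 19, 17, 37, 7, 6, 15.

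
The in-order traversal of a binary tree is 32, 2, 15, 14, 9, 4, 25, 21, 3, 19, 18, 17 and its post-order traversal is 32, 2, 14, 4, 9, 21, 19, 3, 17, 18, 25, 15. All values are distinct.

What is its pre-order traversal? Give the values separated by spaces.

The last element of post-order is the root; it splits in-order into left and right subtrees.
Root 15: left subtree has 2 nodes {32, 2}, right has 9 {14, 9, 4, 25, 21, 3, 19, 18, 17}.
  Root 2: left subtree has 1 node {32}, right has 0 { }.
  Root 25: left subtree has 3 nodes {14, 9, 4}, right has 5 {21, 3, 19, 18, 17}.
    Root 9: left subtree has 1 node {14}, right has 1 {4}.
    Root 18: left subtree has 3 nodes {21, 3, 19}, right has 1 {17}.
      Root 3: left subtree has 1 node {21}, right has 1 {19}.

15 2 32 25 9 14 4 18 3 21 19 17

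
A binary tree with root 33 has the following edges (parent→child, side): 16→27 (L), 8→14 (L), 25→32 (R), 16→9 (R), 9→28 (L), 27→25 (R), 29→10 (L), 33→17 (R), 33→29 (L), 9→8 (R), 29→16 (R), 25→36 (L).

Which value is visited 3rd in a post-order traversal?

32

Post-order visits the left subtree, then the right subtree, then the node.
At 33: go left to 29.
  At 29: go left to 10.
    10 is a leaf — visit 10.
  At 29: go right to 16.
    At 16: go left to 27.
      At 27: no left child.
      At 27: go right to 25.
        At 25: go left to 36.
          36 is a leaf — visit 36.
        At 25: go right to 32.
          32 is a leaf — visit 32.
        Visit 25.
      Visit 27.
    At 16: go right to 9.
      At 9: go left to 28.
        28 is a leaf — visit 28.
      At 9: go right to 8.
        At 8: go left to 14.
          14 is a leaf — visit 14.
        At 8: no right child.
        Visit 8.
      Visit 9.
    Visit 16.
  Visit 29.
At 33: go right to 17.
  17 is a leaf — visit 17.
Visit 33.
Full post-order sequence: 10, 36, 32, 25, 27, 28, 14, 8, 9, 16, 29, 17, 33.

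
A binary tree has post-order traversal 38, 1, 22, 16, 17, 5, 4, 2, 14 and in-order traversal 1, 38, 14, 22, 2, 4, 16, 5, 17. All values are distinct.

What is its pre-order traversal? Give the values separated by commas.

The last element of post-order is the root; it splits in-order into left and right subtrees.
Root 14: left subtree has 2 nodes {1, 38}, right has 6 {22, 2, 4, 16, 5, 17}.
  Root 1: left subtree has 0 nodes { }, right has 1 {38}.
  Root 2: left subtree has 1 node {22}, right has 4 {4, 16, 5, 17}.
    Root 4: left subtree has 0 nodes { }, right has 3 {16, 5, 17}.
      Root 5: left subtree has 1 node {16}, right has 1 {17}.

14, 1, 38, 2, 22, 4, 5, 16, 17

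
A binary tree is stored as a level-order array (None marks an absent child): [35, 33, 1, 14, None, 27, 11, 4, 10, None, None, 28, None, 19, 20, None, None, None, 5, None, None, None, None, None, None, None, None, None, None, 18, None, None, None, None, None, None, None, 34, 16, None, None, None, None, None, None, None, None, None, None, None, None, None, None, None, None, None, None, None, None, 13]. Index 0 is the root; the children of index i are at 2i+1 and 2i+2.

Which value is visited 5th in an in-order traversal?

5

In-order visits the left subtree, then the node, then the right subtree.
At 35: go left to 33.
  At 33: go left to 14.
    At 14: go left to 4.
      4 is a leaf — visit 4.
    Visit 14.
    At 14: go right to 10.
      At 10: no left child.
      Visit 10.
      At 10: go right to 5.
        At 5: go left to 34.
          34 is a leaf — visit 34.
        Visit 5.
        At 5: go right to 16.
          16 is a leaf — visit 16.
  Visit 33.
  At 33: no right child.
Visit 35.
At 35: go right to 1.
  At 1: go left to 27.
    At 27: go left to 28.
      28 is a leaf — visit 28.
    Visit 27.
    At 27: no right child.
  Visit 1.
  At 1: go right to 11.
    At 11: go left to 19.
      19 is a leaf — visit 19.
    Visit 11.
    At 11: go right to 20.
      At 20: go left to 18.
        At 18: go left to 13.
          13 is a leaf — visit 13.
        Visit 18.
        At 18: no right child.
      Visit 20.
      At 20: no right child.
Full in-order sequence: 4, 14, 10, 34, 5, 16, 33, 35, 28, 27, 1, 19, 11, 13, 18, 20.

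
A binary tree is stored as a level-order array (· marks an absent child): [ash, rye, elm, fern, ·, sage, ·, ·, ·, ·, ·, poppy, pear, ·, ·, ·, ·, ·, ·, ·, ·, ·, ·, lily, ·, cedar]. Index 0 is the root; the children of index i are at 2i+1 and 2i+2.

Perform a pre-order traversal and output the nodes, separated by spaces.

ash rye fern elm sage poppy lily pear cedar

Pre-order visits the node, then its left subtree, then its right subtree.
Visit ash.
At ash: go left to rye.
  Visit rye.
  At rye: go left to fern.
    fern is a leaf — visit fern.
  At rye: no right child.
At ash: go right to elm.
  Visit elm.
  At elm: go left to sage.
    Visit sage.
    At sage: go left to poppy.
      Visit poppy.
      At poppy: go left to lily.
        lily is a leaf — visit lily.
      At poppy: no right child.
    At sage: go right to pear.
      Visit pear.
      At pear: go left to cedar.
        cedar is a leaf — visit cedar.
      At pear: no right child.
  At elm: no right child.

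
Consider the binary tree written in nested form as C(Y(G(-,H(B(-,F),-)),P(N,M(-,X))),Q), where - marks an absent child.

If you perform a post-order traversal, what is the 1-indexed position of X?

6

Post-order visits the left subtree, then the right subtree, then the node.
At C: go left to Y.
  At Y: go left to G.
    At G: no left child.
    At G: go right to H.
      At H: go left to B.
        At B: no left child.
        At B: go right to F.
          F is a leaf — visit F.
        Visit B.
      At H: no right child.
      Visit H.
    Visit G.
  At Y: go right to P.
    At P: go left to N.
      N is a leaf — visit N.
    At P: go right to M.
      At M: no left child.
      At M: go right to X.
        X is a leaf — visit X.
      Visit M.
    Visit P.
  Visit Y.
At C: go right to Q.
  Q is a leaf — visit Q.
Visit C.
Full post-order sequence: F, B, H, G, N, X, M, P, Y, Q, C.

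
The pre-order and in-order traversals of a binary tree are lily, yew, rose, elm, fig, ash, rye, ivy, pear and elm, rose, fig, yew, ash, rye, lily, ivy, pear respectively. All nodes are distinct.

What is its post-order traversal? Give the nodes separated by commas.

The first element of pre-order is the root; it splits in-order into left and right subtrees.
Root lily: left subtree has 6 nodes {elm, rose, fig, yew, ash, rye}, right has 2 {ivy, pear}.
  Root yew: left subtree has 3 nodes {elm, rose, fig}, right has 2 {ash, rye}.
    Root rose: left subtree has 1 node {elm}, right has 1 {fig}.
    Root ash: left subtree has 0 nodes { }, right has 1 {rye}.
  Root ivy: left subtree has 0 nodes { }, right has 1 {pear}.

elm, fig, rose, rye, ash, yew, pear, ivy, lily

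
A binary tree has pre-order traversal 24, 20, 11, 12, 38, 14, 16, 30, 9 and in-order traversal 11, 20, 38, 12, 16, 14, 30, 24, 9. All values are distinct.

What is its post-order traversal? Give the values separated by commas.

The first element of pre-order is the root; it splits in-order into left and right subtrees.
Root 24: left subtree has 7 nodes {11, 20, 38, 12, 16, 14, 30}, right has 1 {9}.
  Root 20: left subtree has 1 node {11}, right has 5 {38, 12, 16, 14, 30}.
    Root 12: left subtree has 1 node {38}, right has 3 {16, 14, 30}.
      Root 14: left subtree has 1 node {16}, right has 1 {30}.

11, 38, 16, 30, 14, 12, 20, 9, 24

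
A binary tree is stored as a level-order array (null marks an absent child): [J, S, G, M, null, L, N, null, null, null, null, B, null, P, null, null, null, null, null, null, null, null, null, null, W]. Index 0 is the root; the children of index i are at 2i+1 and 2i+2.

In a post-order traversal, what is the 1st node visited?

Post-order visits the left subtree, then the right subtree, then the node.
At J: go left to S.
  At S: go left to M.
    M is a leaf — visit M.
  At S: no right child.
  Visit S.
At J: go right to G.
  At G: go left to L.
    At L: go left to B.
      At B: no left child.
      At B: go right to W.
        W is a leaf — visit W.
      Visit B.
    At L: no right child.
    Visit L.
  At G: go right to N.
    At N: go left to P.
      P is a leaf — visit P.
    At N: no right child.
    Visit N.
  Visit G.
Visit J.
Full post-order sequence: M, S, W, B, L, P, N, G, J.

M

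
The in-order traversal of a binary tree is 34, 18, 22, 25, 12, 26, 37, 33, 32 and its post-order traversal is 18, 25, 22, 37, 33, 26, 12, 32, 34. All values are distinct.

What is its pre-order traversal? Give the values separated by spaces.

The last element of post-order is the root; it splits in-order into left and right subtrees.
Root 34: left subtree has 0 nodes { }, right has 8 {18, 22, 25, 12, 26, 37, 33, 32}.
  Root 32: left subtree has 7 nodes {18, 22, 25, 12, 26, 37, 33}, right has 0 { }.
    Root 12: left subtree has 3 nodes {18, 22, 25}, right has 3 {26, 37, 33}.
      Root 22: left subtree has 1 node {18}, right has 1 {25}.
      Root 26: left subtree has 0 nodes { }, right has 2 {37, 33}.
        Root 33: left subtree has 1 node {37}, right has 0 { }.

34 32 12 22 18 25 26 33 37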